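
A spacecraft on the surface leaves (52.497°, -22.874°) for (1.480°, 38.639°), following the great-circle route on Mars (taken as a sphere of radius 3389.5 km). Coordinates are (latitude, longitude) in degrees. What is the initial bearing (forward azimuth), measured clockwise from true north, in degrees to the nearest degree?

112°

Δλ = 61.513° = 1.0736 rad.
y = sin Δλ · cos φ₂ = (0.8789)(0.9997) = 0.8786
x = cos φ₁ sin φ₂ − sin φ₁ cos φ₂ cos Δλ = (0.6088)(0.0258) − (0.7933)(0.9997)(0.4770) = -0.3625
θ = atan2(y, x) = 112.42°, so the bearing is 112°.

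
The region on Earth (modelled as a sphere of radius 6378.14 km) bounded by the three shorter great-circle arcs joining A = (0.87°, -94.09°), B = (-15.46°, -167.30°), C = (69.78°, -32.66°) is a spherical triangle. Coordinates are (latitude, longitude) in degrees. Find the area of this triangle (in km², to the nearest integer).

Side lengths (central angles): a = 2.0763, b = 1.3903, c = 1.2929 rad; semiperimeter s = 2.3797.
By l'Huilier's theorem, tan(E/4) = √[tan(s/2) tan((s−a)/2) tan((s−b)/2) tan((s−c)/2)], giving spherical excess E = 1.3564 rad.
Area = E·R² = 1.3564 × (6378.14)² ≈ 55180653 km².

55180653 km²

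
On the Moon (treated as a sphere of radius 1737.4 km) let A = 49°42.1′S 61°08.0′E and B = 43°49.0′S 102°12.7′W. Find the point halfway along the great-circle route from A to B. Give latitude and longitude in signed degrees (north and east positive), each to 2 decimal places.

Central angle δ = 1.4898 rad. Interpolating on the sphere with fraction f = 0.5:
P = [sin((1−f)δ)·A + sin(fδ)·B] / sin δ = 0.6801·A + 0.6801·B in Cartesian coordinates,
giving P = (0.1086, -0.0944, -0.9896), i.e. latitude -81.73°, longitude -41.02°.

-81.73°, -41.02°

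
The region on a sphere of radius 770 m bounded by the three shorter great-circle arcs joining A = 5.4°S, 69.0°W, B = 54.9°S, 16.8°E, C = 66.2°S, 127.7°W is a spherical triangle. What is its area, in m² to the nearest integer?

451814 m²

Side lengths (central angles): a = 0.9768, b = 1.2715, c = 1.4516 rad; semiperimeter s = 1.8500.
By l'Huilier's theorem, tan(E/4) = √[tan(s/2) tan((s−a)/2) tan((s−b)/2) tan((s−c)/2)], giving spherical excess E = 0.7620 rad.
Area = E·R² = 0.7620 × (770)² ≈ 451814 m².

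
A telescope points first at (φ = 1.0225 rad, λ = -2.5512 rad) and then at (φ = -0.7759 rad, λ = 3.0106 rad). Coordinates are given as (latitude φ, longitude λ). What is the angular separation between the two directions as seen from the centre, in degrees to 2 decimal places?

Let φ₁ = 1.0225 rad, φ₂ = -0.7759 rad, and Δλ = -0.7214 rad.
cos c = sin φ₁ sin φ₂ + cos φ₁ cos φ₂ cos Δλ = (0.8534)(-0.7004) + (0.5212)(0.7138)(0.7509) = -0.31832,
so c = arccos(-0.31832) = 1.89476 rad.
So the angular separation is 108.56°.

108.56°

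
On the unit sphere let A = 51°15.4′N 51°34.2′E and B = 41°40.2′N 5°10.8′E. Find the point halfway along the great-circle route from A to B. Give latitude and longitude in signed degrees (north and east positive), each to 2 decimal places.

Central angle δ = 0.5717 rad. Interpolating on the sphere with fraction f = 0.5:
P = [sin((1−f)δ)·A + sin(fδ)·B] / sin δ = 0.5211·A + 0.5211·B in Cartesian coordinates,
giving P = (0.5904, 0.2906, 0.7529), i.e. latitude 48.85°, longitude 26.21°.

48.85°, 26.21°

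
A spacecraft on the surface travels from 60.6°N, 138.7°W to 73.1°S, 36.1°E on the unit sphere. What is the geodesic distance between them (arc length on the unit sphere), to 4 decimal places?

2.9207

In radians: φ₁ = 1.0577, φ₂ = -1.2758, Δλ = 174.800° = 3.0508 rad.
cos c = sin φ₁ sin φ₂ + cos φ₁ cos φ₂ cos Δλ = (0.8712)(-0.9568) + (0.4909)(0.2907)(-0.9959) = -0.97571,
so c = arccos(-0.97571) = 2.92073 rad.
On the unit sphere the arc length equals the central angle: 2.9207.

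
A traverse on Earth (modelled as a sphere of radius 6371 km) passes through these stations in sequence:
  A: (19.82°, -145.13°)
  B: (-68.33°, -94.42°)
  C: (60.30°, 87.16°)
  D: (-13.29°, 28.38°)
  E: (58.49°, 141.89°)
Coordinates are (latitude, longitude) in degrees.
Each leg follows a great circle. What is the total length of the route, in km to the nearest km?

Leg A→B: central angle 1.6661 rad, distance 10614.5 km.
Leg B→C: central angle 3.0009 rad, distance 19119.0 km.
Leg C→D: central angle 1.5205 rad, distance 9687.3 km.
Leg D→E: central angle 1.9811 rad, distance 12621.6 km.
Total: 10614.5 + 19119.0 + 9687.3 + 12621.6 ≈ 52042 km.

52042 km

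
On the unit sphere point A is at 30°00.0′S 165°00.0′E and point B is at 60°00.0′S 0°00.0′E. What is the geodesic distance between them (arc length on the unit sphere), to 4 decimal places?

Let φ₁ = -0.5236 rad, φ₂ = -1.0472 rad, and Δλ = -2.8798 rad.
Haversine: a = sin²(Δφ/2) + cos φ₁ cos φ₂ sin²(Δλ/2) = 0.0670 + (0.8660)(0.5000)(0.9830) = 0.49262.
Central angle c = 2·arcsin(√a) = 1.55604 rad.
On the unit sphere the arc length equals the central angle: 1.5560.

1.5560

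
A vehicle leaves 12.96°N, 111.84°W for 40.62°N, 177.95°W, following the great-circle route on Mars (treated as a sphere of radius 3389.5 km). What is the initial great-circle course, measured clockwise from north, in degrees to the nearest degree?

With φ₁ = 0.2262, φ₂ = 0.7090, Δλ = -1.1538 rad, the forward-azimuth formula gives
θ = atan2( sin Δλ cos φ₂ , cos φ₁ sin φ₂ − sin φ₁ cos φ₂ cos Δλ ) = atan2(-0.6940, 0.5655) = -50.83°.
Adding 360° brings this into [0°, 360°): 309°.

309°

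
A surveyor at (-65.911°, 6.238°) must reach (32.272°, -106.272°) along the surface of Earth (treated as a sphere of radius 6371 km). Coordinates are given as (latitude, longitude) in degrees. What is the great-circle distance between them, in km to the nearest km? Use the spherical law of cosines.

Let φ₁ = -1.1504 rad, φ₂ = 0.5633 rad, and Δλ = -1.9637 rad.
cos c = sin φ₁ sin φ₂ + cos φ₁ cos φ₂ cos Δλ = (-0.9129)(0.5339) + (0.4082)(0.8455)(-0.3828) = -0.61956,
so c = arccos(-0.61956) = 2.23898 rad.
Distance = R·c = 6371 × 2.2390 ≈ 14265 km.

14265 km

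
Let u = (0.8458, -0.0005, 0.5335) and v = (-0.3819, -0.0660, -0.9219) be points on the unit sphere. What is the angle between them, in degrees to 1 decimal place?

144.6°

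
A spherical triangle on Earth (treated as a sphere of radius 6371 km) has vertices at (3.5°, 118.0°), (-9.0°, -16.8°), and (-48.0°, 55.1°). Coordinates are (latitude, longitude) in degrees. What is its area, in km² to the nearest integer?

39619751 km²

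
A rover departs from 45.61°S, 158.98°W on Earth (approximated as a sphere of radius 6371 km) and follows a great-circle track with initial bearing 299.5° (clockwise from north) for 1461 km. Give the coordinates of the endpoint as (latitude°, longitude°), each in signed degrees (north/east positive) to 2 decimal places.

Angular distance δ = d/R = 1461/6371 = 0.22932 rad; initial bearing θ = 5.2273 rad.
sin φ₂ = sin φ₁ cos δ + cos φ₁ sin δ cos θ = (-0.7146)(0.9738) + (0.6995)(0.2273)(0.4924) = -0.6176, so φ₂ = -38.14°.
Δλ = atan2(sin θ sin δ cos φ₁, cos δ − sin φ₁ sin φ₂) = atan2(-0.1384, 0.5325) = -14.569°.
λ₂ = -158.980° − 14.569° = -173.55°.

-38.14°, -173.55°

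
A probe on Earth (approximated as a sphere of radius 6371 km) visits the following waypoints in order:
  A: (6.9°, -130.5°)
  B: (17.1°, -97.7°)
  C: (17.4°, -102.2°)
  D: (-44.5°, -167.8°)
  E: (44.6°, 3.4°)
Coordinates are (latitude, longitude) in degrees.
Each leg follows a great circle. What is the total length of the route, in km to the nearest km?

Leg A→B: central angle 0.5864 rad, distance 3736.2 km.
Leg B→C: central angle 0.0752 rad, distance 479.0 km.
Leg C→D: central angle 1.4992 rad, distance 9551.2 km.
Leg D→E: central angle 3.0322 rad, distance 19318.0 km.
Total: 3736.2 + 479.0 + 9551.2 + 19318.0 ≈ 33084 km.

33084 km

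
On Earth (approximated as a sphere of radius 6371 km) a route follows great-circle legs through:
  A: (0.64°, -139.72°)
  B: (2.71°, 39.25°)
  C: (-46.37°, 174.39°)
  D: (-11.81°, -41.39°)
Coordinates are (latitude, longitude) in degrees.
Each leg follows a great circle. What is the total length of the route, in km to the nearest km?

Leg A→B: central angle 3.0804 rad, distance 19625.4 km.
Leg B→C: central angle 2.1209 rad, distance 13512.2 km.
Leg C→D: central angle 1.9821 rad, distance 12627.8 km.
Total: 19625.4 + 13512.2 + 12627.8 ≈ 45765 km.

45765 km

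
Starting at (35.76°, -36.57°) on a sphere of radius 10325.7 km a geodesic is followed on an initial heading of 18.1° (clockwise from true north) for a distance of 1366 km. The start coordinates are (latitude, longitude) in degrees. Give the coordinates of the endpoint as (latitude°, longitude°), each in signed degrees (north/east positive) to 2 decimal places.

Angular distance δ = d/R = 1366/10325.7 = 0.13229 rad; initial bearing θ = 0.3159 rad.
sin φ₂ = sin φ₁ cos δ + cos φ₁ sin δ cos θ = (0.5844)(0.9913) + (0.8115)(0.1319)(0.9505) = 0.6810, so φ₂ = 42.92°.
Δλ = atan2(sin θ sin δ cos φ₁, cos δ − sin φ₁ sin φ₂) = atan2(0.0333, 0.5933) = 3.208°.
λ₂ = -36.570° + 3.208° = -33.36°.

42.92°, -33.36°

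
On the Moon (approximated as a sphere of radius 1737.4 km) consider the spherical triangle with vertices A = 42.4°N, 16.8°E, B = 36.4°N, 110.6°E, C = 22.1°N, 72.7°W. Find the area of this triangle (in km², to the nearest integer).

3256865 km²

Side lengths (central angles): a = 2.1191, b = 1.3081, c = 1.2017 rad; semiperimeter s = 2.3145.
By l'Huilier's theorem, tan(E/4) = √[tan(s/2) tan((s−a)/2) tan((s−b)/2) tan((s−c)/2)], giving spherical excess E = 1.0789 rad.
Area = E·R² = 1.0789 × (1737.4)² ≈ 3256865 km².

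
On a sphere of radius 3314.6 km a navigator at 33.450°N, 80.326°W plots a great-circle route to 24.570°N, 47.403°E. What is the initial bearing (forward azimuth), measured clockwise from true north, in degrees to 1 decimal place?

47.7°

Δλ = 127.729° = 2.2293 rad.
y = sin Δλ · cos φ₂ = (0.7909)(0.9095) = 0.7193
x = cos φ₁ sin φ₂ − sin φ₁ cos φ₂ cos Δλ = (0.8344)(0.4158) − (0.5512)(0.9095)(-0.6119) = 0.6537
θ = atan2(y, x) = 47.74°, so the bearing is 47.7°.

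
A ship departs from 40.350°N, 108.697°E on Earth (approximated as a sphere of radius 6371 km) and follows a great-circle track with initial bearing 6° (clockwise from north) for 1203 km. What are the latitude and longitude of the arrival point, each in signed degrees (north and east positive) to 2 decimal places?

51.10°, 110.49°

Angular distance δ = d/R = 1203/6371 = 0.18882 rad; initial bearing θ = 0.1047 rad.
sin φ₂ = sin φ₁ cos δ + cos φ₁ sin δ cos θ = (0.6475)(0.9822) + (0.7621)(0.1877)(0.9945) = 0.7782, so φ₂ = 51.10°.
Δλ = atan2(sin θ sin δ cos φ₁, cos δ − sin φ₁ sin φ₂) = atan2(0.0150, 0.4784) = 1.790°.
λ₂ = 108.697° + 1.790° = 110.49°.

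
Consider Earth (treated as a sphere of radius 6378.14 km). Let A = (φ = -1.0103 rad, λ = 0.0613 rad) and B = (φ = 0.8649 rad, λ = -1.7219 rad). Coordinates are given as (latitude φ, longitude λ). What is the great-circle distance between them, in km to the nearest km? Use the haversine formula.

15121 km

Let φ₁ = -1.0103 rad, φ₂ = 0.8649 rad, and Δλ = -1.7832 rad.
Haversine: a = sin²(Δφ/2) + cos φ₁ cos φ₂ sin²(Δλ/2) = 0.6499 + (0.5316)(0.6487)(0.6054) = 0.85864.
Central angle c = 2·arcsin(√a) = 2.37070 rad.
Distance = R·c = 6378.14 × 2.3707 ≈ 15121 km.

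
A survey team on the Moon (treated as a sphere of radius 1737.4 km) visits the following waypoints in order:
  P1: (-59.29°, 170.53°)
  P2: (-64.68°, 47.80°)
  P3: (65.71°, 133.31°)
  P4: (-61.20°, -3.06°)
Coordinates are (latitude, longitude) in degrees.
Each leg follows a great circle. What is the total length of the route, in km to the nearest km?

Leg P1→P2: central angle 0.8512 rad, distance 1478.9 km.
Leg P2→P3: central angle 2.5152 rad, distance 4369.9 km.
Leg P3→P4: central angle 2.7998 rad, distance 4864.5 km.
Total: 1478.9 + 4369.9 + 4864.5 ≈ 10713 km.

10713 km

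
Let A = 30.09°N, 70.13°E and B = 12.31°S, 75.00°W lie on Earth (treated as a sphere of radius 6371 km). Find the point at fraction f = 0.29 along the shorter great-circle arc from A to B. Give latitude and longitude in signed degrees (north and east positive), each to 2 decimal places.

35.69°, 20.61°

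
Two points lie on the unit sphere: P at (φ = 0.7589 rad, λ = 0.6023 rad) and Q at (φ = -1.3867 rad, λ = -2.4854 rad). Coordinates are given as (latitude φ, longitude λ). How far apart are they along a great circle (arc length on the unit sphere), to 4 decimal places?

Let φ₁ = 0.7589 rad, φ₂ = -1.3867 rad, and Δλ = -3.0877 rad.
cos c = sin φ₁ sin φ₂ + cos φ₁ cos φ₂ cos Δλ = (0.6881)(-0.9831) + (0.7256)(0.1831)(-0.9985) = -0.80913,
so c = arccos(-0.80913) = 2.51346 rad.
On the unit sphere the arc length equals the central angle: 2.5135.

2.5135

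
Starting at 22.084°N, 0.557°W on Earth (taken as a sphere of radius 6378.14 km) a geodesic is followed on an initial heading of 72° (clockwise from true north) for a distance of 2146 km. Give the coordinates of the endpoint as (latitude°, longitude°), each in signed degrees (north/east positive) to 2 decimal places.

Angular distance δ = d/R = 2146/6378.14 = 0.33646 rad; initial bearing θ = 1.2566 rad.
sin φ₂ = sin φ₁ cos δ + cos φ₁ sin δ cos θ = (0.3760)(0.9439) + (0.9266)(0.3301)(0.3090) = 0.4494, so φ₂ = 26.71°.
Δλ = atan2(sin θ sin δ cos φ₁, cos δ − sin φ₁ sin φ₂) = atan2(0.2910, 0.7750) = 20.578°.
λ₂ = -0.557° + 20.578° = 20.02°.

26.71°, 20.02°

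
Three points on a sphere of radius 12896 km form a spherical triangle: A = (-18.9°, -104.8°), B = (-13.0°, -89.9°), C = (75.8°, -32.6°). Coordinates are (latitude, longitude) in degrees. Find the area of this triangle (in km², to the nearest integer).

Side lengths (central angles): a = 1.6599, b = 1.8163, c = 0.2702 rad; semiperimeter s = 1.8732.
By l'Huilier's theorem, tan(E/4) = √[tan(s/2) tan((s−a)/2) tan((s−b)/2) tan((s−c)/2)], giving spherical excess E = 0.2612 rad.
Area = E·R² = 0.2612 × (12896)² ≈ 43445359 km².

43445359 km²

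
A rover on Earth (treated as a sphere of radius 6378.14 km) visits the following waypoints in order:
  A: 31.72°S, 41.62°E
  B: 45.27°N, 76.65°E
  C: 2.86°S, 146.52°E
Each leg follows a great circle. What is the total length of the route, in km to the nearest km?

17965 km

Leg A→B: central angle 1.4539 rad, distance 9272.9 km.
Leg B→C: central angle 1.3628 rad, distance 8692.4 km.
Total: 9272.9 + 8692.4 ≈ 17965 km.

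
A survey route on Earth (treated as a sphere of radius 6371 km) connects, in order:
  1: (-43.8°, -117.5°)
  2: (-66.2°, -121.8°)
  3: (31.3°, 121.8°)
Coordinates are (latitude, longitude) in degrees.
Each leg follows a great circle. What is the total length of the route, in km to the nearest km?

16843 km

Leg 1→2: central angle 0.3931 rad, distance 2504.4 km.
Leg 2→3: central angle 2.2506 rad, distance 14338.7 km.
Total: 2504.4 + 14338.7 ≈ 16843 km.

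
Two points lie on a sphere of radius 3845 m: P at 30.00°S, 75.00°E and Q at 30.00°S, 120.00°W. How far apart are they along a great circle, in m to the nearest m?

7940 m

Let φ₁ = -0.5236 rad, φ₂ = -0.5236 rad, and Δλ = 2.8798 rad.
Haversine: a = sin²(Δφ/2) + cos φ₁ cos φ₂ sin²(Δλ/2) = 0.0000 + (0.8660)(0.8660)(0.9830) = 0.73722.
Central angle c = 2·arcsin(√a) = 2.06513 rad.
Distance = R·c = 3845 × 2.0651 ≈ 7940 m.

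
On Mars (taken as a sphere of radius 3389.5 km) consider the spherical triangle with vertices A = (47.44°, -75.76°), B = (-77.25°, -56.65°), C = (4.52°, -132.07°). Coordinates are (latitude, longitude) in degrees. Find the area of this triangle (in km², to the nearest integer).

Side lengths (central angles): a = 1.5923, b = 1.1240, c = 2.1863 rad; semiperimeter s = 2.4513.
By l'Huilier's theorem, tan(E/4) = √[tan(s/2) tan((s−a)/2) tan((s−b)/2) tan((s−c)/2)], giving spherical excess E = 1.3977 rad.
Area = E·R² = 1.3977 × (3389.5)² ≈ 16057713 km².

16057713 km²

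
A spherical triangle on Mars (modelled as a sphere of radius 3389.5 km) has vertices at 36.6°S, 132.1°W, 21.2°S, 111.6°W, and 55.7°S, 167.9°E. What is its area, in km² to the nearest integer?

Side lengths (central angles): a = 1.1751, b = 0.7688, c = 0.4111 rad; semiperimeter s = 1.1775.
By l'Huilier's theorem, tan(E/4) = √[tan(s/2) tan((s−a)/2) tan((s−b)/2) tan((s−c)/2)], giving spherical excess E = 0.0326 rad.
Area = E·R² = 0.0326 × (3389.5)² ≈ 374730 km².

374730 km²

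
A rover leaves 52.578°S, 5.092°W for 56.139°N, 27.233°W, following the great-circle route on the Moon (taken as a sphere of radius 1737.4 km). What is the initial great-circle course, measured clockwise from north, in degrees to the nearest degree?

347°

Δλ = -22.141° = -0.3864 rad.
y = sin Δλ · cos φ₂ = (-0.3769)(0.5572) = -0.2100
x = cos φ₁ sin φ₂ − sin φ₁ cos φ₂ cos Δλ = (0.6077)(0.8304) − (-0.7942)(0.5572)(0.9263) = 0.9145
θ = atan2(y, x) = -12.93°; adding 360° gives 347°.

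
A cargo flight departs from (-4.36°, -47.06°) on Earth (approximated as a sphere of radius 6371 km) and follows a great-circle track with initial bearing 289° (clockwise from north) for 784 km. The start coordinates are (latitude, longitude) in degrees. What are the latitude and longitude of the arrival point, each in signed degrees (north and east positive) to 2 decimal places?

Angular distance δ = d/R = 784/6371 = 0.12306 rad; initial bearing θ = 5.0440 rad.
sin φ₂ = sin φ₁ cos δ + cos φ₁ sin δ cos θ = (-0.0760)(0.9924) + (0.9971)(0.1227)(0.3256) = -0.0356, so φ₂ = -2.04°.
Δλ = atan2(sin θ sin δ cos φ₁, cos δ − sin φ₁ sin φ₂) = atan2(-0.1157, 0.9897) = -6.669°.
λ₂ = -47.060° − 6.669° = -53.73°.

-2.04°, -53.73°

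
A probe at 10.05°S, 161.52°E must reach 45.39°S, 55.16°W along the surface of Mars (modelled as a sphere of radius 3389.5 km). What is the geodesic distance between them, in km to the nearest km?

Let φ₁ = -0.1754 rad, φ₂ = -0.7922 rad, and Δλ = 2.5014 rad.
cos c = sin φ₁ sin φ₂ + cos φ₁ cos φ₂ cos Δλ = (-0.1745)(-0.7119) + (0.9847)(0.7023)(-0.8020) = -0.43034,
so c = arccos(-0.43034) = 2.01567 rad.
Distance = R·c = 3389.5 × 2.0157 ≈ 6832 km.

6832 km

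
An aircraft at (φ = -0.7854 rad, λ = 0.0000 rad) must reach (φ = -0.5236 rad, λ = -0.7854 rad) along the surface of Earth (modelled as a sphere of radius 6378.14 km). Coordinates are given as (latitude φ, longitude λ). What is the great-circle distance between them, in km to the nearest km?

With latitudes φ₁ = -45.000°, φ₂ = -30.000° and longitude difference Δλ = -45.000°:
cos c = sin φ₁ sin φ₂ + cos φ₁ cos φ₂ cos Δλ = (-0.7071)(-0.5000) + (0.7071)(0.8660)(0.7071) = 0.78657,
so c = arccos(0.78657) = 0.66557 rad.
Distance = R·c = 6378.14 × 0.6656 ≈ 4245 km.

4245 km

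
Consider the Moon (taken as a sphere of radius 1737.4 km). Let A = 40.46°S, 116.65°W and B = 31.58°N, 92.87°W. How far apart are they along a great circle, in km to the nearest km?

Let φ₁ = -0.7062 rad, φ₂ = 0.5512 rad, and Δλ = 0.4150 rad.
cos c = sin φ₁ sin φ₂ + cos φ₁ cos φ₂ cos Δλ = (-0.6489)(0.5237) + (0.7609)(0.8519)(0.9151) = 0.25332,
so c = arccos(0.25332) = 1.31468 rad.
Distance = R·c = 1737.4 × 1.3147 ≈ 2284 km.

2284 km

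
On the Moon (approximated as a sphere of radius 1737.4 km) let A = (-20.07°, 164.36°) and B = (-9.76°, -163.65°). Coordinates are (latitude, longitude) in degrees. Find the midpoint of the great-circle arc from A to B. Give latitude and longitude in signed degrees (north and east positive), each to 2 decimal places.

The central angle between A and B is δ = 0.5674 rad.
With f = 0.5, the slerp weights are sin((1−f)δ)/sin δ = 0.5208 and sin(fδ)/sin δ = 0.5208.
Weighted sum of the unit vectors: (0.5208)·(-0.9045,0.2532,-0.3432) + (0.5208)·(-0.9457,-0.2774,-0.1695) = (-0.9636, -0.0126, -0.2670).
Converting back: φ = atan2(z, √(x²+y²)) = -15.49°, λ = atan2(y, x) = -179.25°.

-15.49°, -179.25°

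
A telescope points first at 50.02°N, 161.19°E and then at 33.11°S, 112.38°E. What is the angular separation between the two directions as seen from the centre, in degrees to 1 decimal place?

93.7°

In radians: φ₁ = 0.8730, φ₂ = -0.5779, Δλ = -48.810° = -0.8519 rad.
cos c = sin φ₁ sin φ₂ + cos φ₁ cos φ₂ cos Δλ = (0.7663)(-0.5462) + (0.6425)(0.8376)(0.6586) = -0.06414,
so c = arccos(-0.06414) = 1.63498 rad.
So the angular separation is 93.7°.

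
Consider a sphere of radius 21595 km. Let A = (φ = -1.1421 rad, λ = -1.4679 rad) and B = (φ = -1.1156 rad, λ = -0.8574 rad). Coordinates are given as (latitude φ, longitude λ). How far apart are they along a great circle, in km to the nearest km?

5594 km

With latitudes φ₁ = -65.438°, φ₂ = -63.919° and longitude difference Δλ = 34.979°:
cos c = sin φ₁ sin φ₂ + cos φ₁ cos φ₂ cos Δλ = (-0.9095)(-0.8982) + (0.4157)(0.4396)(0.8194) = 0.96664,
so c = arccos(0.96664) = 0.25904 rad.
Distance = R·c = 21595 × 0.2590 ≈ 5594 km.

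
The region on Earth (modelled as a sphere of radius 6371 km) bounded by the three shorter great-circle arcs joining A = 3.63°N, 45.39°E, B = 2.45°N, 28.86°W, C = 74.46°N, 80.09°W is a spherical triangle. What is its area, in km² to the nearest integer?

Side lengths (central angles): a = 1.3605, b = 1.6651, c = 1.2939 rad; semiperimeter s = 2.1597.
By l'Huilier's theorem, tan(E/4) = √[tan(s/2) tan((s−a)/2) tan((s−b)/2) tan((s−c)/2)], giving spherical excess E = 1.1792 rad.
Area = E·R² = 1.1792 × (6371)² ≈ 47861584 km².

47861584 km²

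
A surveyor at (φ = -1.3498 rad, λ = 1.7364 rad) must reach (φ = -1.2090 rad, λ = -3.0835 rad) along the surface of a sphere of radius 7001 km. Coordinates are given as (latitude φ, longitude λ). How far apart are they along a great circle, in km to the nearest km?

2804 km

With latitudes φ₁ = -77.338°, φ₂ = -69.271° and longitude difference Δλ = 83.840°:
cos c = sin φ₁ sin φ₂ + cos φ₁ cos φ₂ cos Δλ = (-0.9757)(-0.9353) + (0.2192)(0.3540)(0.1073) = 0.92084,
so c = arccos(0.92084) = 0.40056 rad.
Distance = R·c = 7001 × 0.4006 ≈ 2804 km.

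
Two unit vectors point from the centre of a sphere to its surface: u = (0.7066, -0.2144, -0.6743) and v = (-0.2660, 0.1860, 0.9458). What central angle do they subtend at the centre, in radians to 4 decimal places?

u·v = -0.8656; |u| = 1.0000, |v| = 0.9999.
cos θ = (u·v)/(|u||v|) = -0.8657, so θ = 2.6173 rad.

2.6173 rad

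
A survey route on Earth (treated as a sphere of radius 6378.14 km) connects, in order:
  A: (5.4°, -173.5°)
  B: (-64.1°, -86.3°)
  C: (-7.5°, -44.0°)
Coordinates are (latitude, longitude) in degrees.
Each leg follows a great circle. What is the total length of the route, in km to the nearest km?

Leg A→B: central angle 1.6343 rad, distance 10423.5 km.
Leg B→C: central angle 1.1177 rad, distance 7129.0 km.
Total: 10423.5 + 7129.0 ≈ 17553 km.

17553 km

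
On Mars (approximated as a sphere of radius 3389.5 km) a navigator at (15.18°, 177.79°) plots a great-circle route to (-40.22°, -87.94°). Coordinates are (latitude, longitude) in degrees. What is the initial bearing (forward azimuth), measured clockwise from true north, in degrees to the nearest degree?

129°

With φ₁ = 0.2649, φ₂ = -0.7020, Δλ = 1.6453 rad, the forward-azimuth formula gives
θ = atan2( sin Δλ cos φ₂ , cos φ₁ sin φ₂ − sin φ₁ cos φ₂ cos Δλ ) = atan2(0.7615, -0.6083) = 128.62°.
So the initial bearing is 129°.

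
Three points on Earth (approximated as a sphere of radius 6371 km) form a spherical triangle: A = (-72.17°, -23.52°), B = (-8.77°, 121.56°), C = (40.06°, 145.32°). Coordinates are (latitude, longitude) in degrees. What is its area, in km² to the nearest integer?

21011366 km²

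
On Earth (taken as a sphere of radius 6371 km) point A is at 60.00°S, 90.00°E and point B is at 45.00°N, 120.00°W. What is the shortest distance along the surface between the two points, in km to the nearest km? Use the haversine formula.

Let φ₁ = -1.0472 rad, φ₂ = 0.7854 rad, and Δλ = 2.6180 rad.
Haversine: a = sin²(Δφ/2) + cos φ₁ cos φ₂ sin²(Δλ/2) = 0.6294 + (0.5000)(0.7071)(0.9330) = 0.95928.
Central angle c = 2·arcsin(√a) = 2.73521 rad.
Distance = R·c = 6371 × 2.7352 ≈ 17426 km.

17426 km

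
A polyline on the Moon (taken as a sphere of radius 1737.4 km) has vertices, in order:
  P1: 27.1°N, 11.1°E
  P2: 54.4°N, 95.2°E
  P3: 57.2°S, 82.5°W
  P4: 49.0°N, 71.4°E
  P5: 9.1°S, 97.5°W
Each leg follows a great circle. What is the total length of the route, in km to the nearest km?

16476 km

Leg P1→P2: central angle 1.1333 rad, distance 1969.0 km.
Leg P2→P3: central angle 3.0878 rad, distance 5364.7 km.
Leg P3→P4: central angle 2.8356 rad, distance 4926.5 km.
Leg P4→P5: central angle 2.4265 rad, distance 4215.8 km.
Total: 1969.0 + 5364.7 + 4926.5 + 4215.8 ≈ 16476 km.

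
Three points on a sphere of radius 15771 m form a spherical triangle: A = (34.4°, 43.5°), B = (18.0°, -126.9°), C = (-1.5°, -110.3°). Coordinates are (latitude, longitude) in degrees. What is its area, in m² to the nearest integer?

226944009 m²

Side lengths (central angles): a = 0.4441, b = 2.4263, c = 2.2132 rad; semiperimeter s = 2.5418.
By l'Huilier's theorem, tan(E/4) = √[tan(s/2) tan((s−a)/2) tan((s−b)/2) tan((s−c)/2)], giving spherical excess E = 0.9124 rad.
Area = E·R² = 0.9124 × (15771)² ≈ 226944009 m².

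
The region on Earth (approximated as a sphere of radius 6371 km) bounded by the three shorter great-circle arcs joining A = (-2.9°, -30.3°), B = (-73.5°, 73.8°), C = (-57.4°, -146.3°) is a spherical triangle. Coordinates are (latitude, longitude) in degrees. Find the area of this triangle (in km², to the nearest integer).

35951634 km²

Side lengths (central angles): a = 0.8083, b = 1.7653, c = 1.5914 rad; semiperimeter s = 2.0825.
By l'Huilier's theorem, tan(E/4) = √[tan(s/2) tan((s−a)/2) tan((s−b)/2) tan((s−c)/2)], giving spherical excess E = 0.8857 rad.
Area = E·R² = 0.8857 × (6371)² ≈ 35951634 km².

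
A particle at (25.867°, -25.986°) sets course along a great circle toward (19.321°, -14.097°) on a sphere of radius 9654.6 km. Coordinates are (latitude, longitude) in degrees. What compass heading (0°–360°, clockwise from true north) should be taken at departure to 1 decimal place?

118.4°

Δλ = 11.889° = 0.2075 rad.
y = sin Δλ · cos φ₂ = (0.2060)(0.9437) = 0.1944
x = cos φ₁ sin φ₂ − sin φ₁ cos φ₂ cos Δλ = (0.8998)(0.3309) − (0.4363)(0.9437)(0.9785) = -0.1052
θ = atan2(y, x) = 118.41°, so the bearing is 118.4°.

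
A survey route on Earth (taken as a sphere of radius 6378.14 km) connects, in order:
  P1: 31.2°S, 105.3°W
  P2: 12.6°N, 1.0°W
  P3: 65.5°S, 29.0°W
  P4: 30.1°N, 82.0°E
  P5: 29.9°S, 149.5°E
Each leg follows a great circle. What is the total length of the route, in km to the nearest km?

Leg P1→P2: central angle 1.8957 rad, distance 12090.9 km.
Leg P2→P3: central angle 1.4113 rad, distance 9001.4 km.
Leg P3→P4: central angle 2.1956 rad, distance 14003.8 km.
Leg P4→P5: central angle 1.5338 rad, distance 9782.6 km.
Total: 12090.9 + 9001.4 + 14003.8 + 9782.6 ≈ 44879 km.

44879 km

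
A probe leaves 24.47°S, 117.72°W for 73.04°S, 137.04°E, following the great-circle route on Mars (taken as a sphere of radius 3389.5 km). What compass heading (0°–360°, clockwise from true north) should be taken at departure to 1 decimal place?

Δλ = -105.240° = -1.8368 rad.
y = sin Δλ · cos φ₂ = (-0.9648)(0.2917) = -0.2814
x = cos φ₁ sin φ₂ − sin φ₁ cos φ₂ cos Δλ = (0.9102)(-0.9565) − (-0.4142)(0.2917)(-0.2629) = -0.9024
θ = atan2(y, x) = -162.68°; adding 360° gives 197.3°.

197.3°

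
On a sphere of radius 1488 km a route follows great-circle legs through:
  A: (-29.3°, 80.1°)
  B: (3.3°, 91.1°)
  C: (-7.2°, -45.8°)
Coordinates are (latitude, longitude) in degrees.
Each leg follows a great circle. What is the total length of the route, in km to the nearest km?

Leg A→B: central angle 0.5980 rad, distance 889.8 km.
Leg B→C: central angle 2.3897 rad, distance 3555.9 km.
Total: 889.8 + 3555.9 ≈ 4446 km.

4446 km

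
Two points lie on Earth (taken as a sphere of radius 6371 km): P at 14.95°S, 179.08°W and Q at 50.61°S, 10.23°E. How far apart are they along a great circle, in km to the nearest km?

In radians: φ₁ = -0.2609, φ₂ = -0.8833, Δλ = -170.690° = -2.9791 rad.
cos c = sin φ₁ sin φ₂ + cos φ₁ cos φ₂ cos Δλ = (-0.2580)(-0.7728) + (0.9662)(0.6346)(-0.9868) = -0.40566,
so c = arccos(-0.40566) = 1.98850 rad.
Distance = R·c = 6371 × 1.9885 ≈ 12669 km.

12669 km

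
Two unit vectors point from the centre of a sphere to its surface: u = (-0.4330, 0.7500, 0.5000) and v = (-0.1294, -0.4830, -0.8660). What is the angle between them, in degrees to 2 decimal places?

u·v = -0.7392; |u| = 1.0000, |v| = 1.0000.
cos θ = (u·v)/(|u||v|) = -0.7392, so θ = 137.67°.

137.67°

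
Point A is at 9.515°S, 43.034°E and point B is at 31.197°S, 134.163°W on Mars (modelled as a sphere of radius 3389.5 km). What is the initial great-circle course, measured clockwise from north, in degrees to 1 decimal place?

183.7°

Δλ = -177.197° = -3.0927 rad.
y = sin Δλ · cos φ₂ = (-0.0489)(0.8554) = -0.0418
x = cos φ₁ sin φ₂ − sin φ₁ cos φ₂ cos Δλ = (0.9862)(-0.5180) − (-0.1653)(0.8554)(-0.9988) = -0.6521
θ = atan2(y, x) = -176.33°; adding 360° gives 183.7°.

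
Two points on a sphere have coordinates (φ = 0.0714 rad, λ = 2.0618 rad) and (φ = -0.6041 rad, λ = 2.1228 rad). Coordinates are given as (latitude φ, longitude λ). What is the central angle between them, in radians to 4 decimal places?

0.6779 rad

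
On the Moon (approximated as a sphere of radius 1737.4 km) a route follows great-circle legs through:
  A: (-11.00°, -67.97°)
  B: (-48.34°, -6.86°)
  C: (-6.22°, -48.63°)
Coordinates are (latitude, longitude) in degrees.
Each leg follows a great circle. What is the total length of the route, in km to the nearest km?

Leg A→B: central angle 1.0953 rad, distance 1902.9 km.
Leg B→C: central angle 0.9597 rad, distance 1667.3 km.
Total: 1902.9 + 1667.3 ≈ 3570 km.

3570 km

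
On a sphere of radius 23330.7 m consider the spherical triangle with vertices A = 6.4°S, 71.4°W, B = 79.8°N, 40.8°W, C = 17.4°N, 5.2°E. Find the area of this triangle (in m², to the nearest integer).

Side lengths (central angles): a = 1.1465, b = 1.3833, c = 1.5290 rad; semiperimeter s = 2.0294.
By l'Huilier's theorem, tan(E/4) = √[tan(s/2) tan((s−a)/2) tan((s−b)/2) tan((s−c)/2)], giving spherical excess E = 0.9989 rad.
Area = E·R² = 0.9989 × (23330.7)² ≈ 543697014 m².

543697014 m²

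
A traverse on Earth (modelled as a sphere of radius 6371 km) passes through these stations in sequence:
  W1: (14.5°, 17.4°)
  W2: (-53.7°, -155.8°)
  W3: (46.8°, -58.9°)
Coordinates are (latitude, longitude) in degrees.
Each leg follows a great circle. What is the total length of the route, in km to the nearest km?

30016 km

Leg W1→W2: central angle 2.4511 rad, distance 15615.8 km.
Leg W2→W3: central angle 2.2603 rad, distance 14400.6 km.
Total: 15615.8 + 14400.6 ≈ 30016 km.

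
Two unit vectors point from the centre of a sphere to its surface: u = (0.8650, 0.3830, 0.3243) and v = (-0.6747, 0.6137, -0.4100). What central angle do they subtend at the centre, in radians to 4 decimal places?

2.0732 rad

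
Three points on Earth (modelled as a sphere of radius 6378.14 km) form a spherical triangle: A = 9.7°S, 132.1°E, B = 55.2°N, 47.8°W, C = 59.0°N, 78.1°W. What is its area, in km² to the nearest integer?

Side lengths (central angles): a = 0.2921, b = 2.1935, c = 2.3475 rad; semiperimeter s = 2.4165.
By l'Huilier's theorem, tan(E/4) = √[tan(s/2) tan((s−a)/2) tan((s−b)/2) tan((s−c)/2)], giving spherical excess E = 0.5376 rad.
Area = E·R² = 0.5376 × (6378.14)² ≈ 21871338 km².

21871338 km²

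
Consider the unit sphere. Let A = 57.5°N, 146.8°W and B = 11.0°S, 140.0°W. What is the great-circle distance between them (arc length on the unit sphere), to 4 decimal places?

In radians: φ₁ = 1.0036, φ₂ = -0.1920, Δλ = 6.800° = 0.1187 rad.
cos c = sin φ₁ sin φ₂ + cos φ₁ cos φ₂ cos Δλ = (0.8434)(-0.1908) + (0.5373)(0.9816)(0.9930) = 0.36279,
so c = arccos(0.36279) = 1.19954 rad.
On the unit sphere the arc length equals the central angle: 1.1995.

1.1995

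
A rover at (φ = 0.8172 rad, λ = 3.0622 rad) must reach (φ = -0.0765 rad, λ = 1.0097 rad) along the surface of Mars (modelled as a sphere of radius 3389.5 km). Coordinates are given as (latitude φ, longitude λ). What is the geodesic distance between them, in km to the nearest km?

6616 km

With latitudes φ₁ = 46.822°, φ₂ = -4.383° and longitude difference Δλ = -117.600°:
Haversine: a = sin²(Δφ/2) + cos φ₁ cos φ₂ sin²(Δλ/2) = 0.1867 + (0.6843)(0.9971)(0.7316) = 0.68591.
Central angle c = 2·arcsin(√a) = 1.95176 rad.
Distance = R·c = 3389.5 × 1.9518 ≈ 6616 km.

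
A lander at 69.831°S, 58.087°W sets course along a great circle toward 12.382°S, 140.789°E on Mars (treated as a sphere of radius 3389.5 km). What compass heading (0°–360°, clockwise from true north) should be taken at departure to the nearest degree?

199°

Δλ = -161.124° = -2.8121 rad.
y = sin Δλ · cos φ₂ = (-0.3235)(0.9767) = -0.3160
x = cos φ₁ sin φ₂ − sin φ₁ cos φ₂ cos Δλ = (0.3448)(-0.2144) − (-0.9387)(0.9767)(-0.9462) = -0.9415
θ = atan2(y, x) = -161.45°; adding 360° gives 199°.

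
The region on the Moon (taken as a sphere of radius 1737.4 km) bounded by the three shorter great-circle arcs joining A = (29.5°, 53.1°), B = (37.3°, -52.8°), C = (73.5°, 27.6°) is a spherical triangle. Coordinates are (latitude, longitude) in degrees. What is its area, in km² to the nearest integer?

1143016 km²

Side lengths (central angles): a = 0.9037, b = 0.8020, c = 1.4619 rad; semiperimeter s = 1.5838.
By l'Huilier's theorem, tan(E/4) = √[tan(s/2) tan((s−a)/2) tan((s−b)/2) tan((s−c)/2)], giving spherical excess E = 0.3787 rad.
Area = E·R² = 0.3787 × (1737.4)² ≈ 1143016 km².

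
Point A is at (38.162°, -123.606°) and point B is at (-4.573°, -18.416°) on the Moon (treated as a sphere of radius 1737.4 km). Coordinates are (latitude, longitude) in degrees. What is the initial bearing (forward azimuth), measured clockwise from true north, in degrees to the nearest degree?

Δλ = 105.190° = 1.8359 rad.
y = sin Δλ · cos φ₂ = (0.9651)(0.9968) = 0.9620
x = cos φ₁ sin φ₂ − sin φ₁ cos φ₂ cos Δλ = (0.7863)(-0.0797) − (0.6179)(0.9968)(-0.2620) = 0.0987
θ = atan2(y, x) = 84.14°, so the bearing is 84°.

84°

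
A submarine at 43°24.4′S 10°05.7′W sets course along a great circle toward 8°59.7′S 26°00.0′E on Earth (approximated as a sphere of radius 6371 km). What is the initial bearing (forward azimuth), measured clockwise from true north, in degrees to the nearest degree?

53°

Δλ = 36.095° = 0.6300 rad.
y = sin Δλ · cos φ₂ = (0.5891)(0.9877) = 0.5819
x = cos φ₁ sin φ₂ − sin φ₁ cos φ₂ cos Δλ = (0.7265)(-0.1563) − (-0.6872)(0.9877)(0.8080) = 0.4348
θ = atan2(y, x) = 53.23°, so the bearing is 53°.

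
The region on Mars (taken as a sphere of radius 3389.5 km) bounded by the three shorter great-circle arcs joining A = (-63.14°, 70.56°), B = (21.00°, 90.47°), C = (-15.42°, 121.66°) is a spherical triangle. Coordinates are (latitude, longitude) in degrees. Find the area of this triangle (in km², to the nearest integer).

5723611 km²

Side lengths (central angles): a = 0.8304, b = 1.0348, c = 1.4938 rad; semiperimeter s = 1.6795.
By l'Huilier's theorem, tan(E/4) = √[tan(s/2) tan((s−a)/2) tan((s−b)/2) tan((s−c)/2)], giving spherical excess E = 0.4982 rad.
Area = E·R² = 0.4982 × (3389.5)² ≈ 5723611 km².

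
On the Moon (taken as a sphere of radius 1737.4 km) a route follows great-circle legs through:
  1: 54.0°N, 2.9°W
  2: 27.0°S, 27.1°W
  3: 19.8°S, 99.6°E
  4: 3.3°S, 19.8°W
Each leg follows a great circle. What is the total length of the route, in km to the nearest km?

Leg 1→2: central angle 1.4602 rad, distance 2536.9 km.
Leg 2→3: central angle 1.9254 rad, distance 3345.2 km.
Leg 3→4: central angle 2.0282 rad, distance 3523.8 km.
Total: 2536.9 + 3345.2 + 3523.8 ≈ 9406 km.

9406 km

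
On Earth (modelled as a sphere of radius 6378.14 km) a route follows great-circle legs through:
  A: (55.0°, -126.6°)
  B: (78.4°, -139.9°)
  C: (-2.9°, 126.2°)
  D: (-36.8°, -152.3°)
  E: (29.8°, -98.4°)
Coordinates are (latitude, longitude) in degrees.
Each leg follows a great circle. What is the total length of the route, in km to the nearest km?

31449 km

Leg A→B: central angle 0.4161 rad, distance 2654.1 km.
Leg B→C: central angle 1.6341 rad, distance 10422.2 km.
Leg C→D: central angle 1.4217 rad, distance 9068.0 km.
Leg D→E: central angle 1.4589 rad, distance 9304.8 km.
Total: 2654.1 + 10422.2 + 9068.0 + 9304.8 ≈ 31449 km.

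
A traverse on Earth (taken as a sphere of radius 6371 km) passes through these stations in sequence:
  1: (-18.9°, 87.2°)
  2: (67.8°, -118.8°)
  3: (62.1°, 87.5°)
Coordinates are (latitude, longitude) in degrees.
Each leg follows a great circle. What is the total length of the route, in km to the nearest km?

19695 km

Leg 1→2: central angle 2.2411 rad, distance 14277.8 km.
Leg 2→3: central angle 0.8503 rad, distance 5417.3 km.
Total: 14277.8 + 5417.3 ≈ 19695 km.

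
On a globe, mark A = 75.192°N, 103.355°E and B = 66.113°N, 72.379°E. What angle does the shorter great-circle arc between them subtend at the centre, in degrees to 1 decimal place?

Let φ₁ = 1.3123 rad, φ₂ = 1.1539 rad, and Δλ = -0.5406 rad.
Haversine: a = sin²(Δφ/2) + cos φ₁ cos φ₂ sin²(Δλ/2) = 0.0063 + (0.2556)(0.4049)(0.0713) = 0.01364.
Central angle c = 2·arcsin(√a) = 0.23415 rad.
So the angular separation is 13.4°.

13.4°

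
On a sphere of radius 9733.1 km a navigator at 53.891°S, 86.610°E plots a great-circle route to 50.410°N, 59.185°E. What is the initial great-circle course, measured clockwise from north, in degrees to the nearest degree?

Δλ = -27.425° = -0.4787 rad.
y = sin Δλ · cos φ₂ = (-0.4606)(0.6373) = -0.2935
x = cos φ₁ sin φ₂ − sin φ₁ cos φ₂ cos Δλ = (0.5893)(0.7706) − (-0.8079)(0.6373)(0.8876) = 0.9111
θ = atan2(y, x) = -17.86°; adding 360° gives 342°.

342°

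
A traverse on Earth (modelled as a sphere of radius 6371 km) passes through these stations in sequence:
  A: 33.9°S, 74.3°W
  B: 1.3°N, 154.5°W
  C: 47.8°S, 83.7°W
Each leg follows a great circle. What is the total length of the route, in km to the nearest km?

17884 km

Leg A→B: central angle 1.4419 rad, distance 9186.0 km.
Leg B→C: central angle 1.3653 rad, distance 8698.4 km.
Total: 9186.0 + 8698.4 ≈ 17884 km.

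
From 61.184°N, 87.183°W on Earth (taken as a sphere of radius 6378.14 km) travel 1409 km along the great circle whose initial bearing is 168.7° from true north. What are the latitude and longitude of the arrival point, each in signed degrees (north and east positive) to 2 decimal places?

Angular distance δ = d/R = 1409/6378.14 = 0.22091 rad; initial bearing θ = 2.9444 rad.
sin φ₂ = sin φ₁ cos δ + cos φ₁ sin δ cos θ = (0.8762)(0.9757) + (0.4820)(0.2191)(-0.9806) = 0.7513, so φ₂ = 48.70°.
Δλ = atan2(sin θ sin δ cos φ₁, cos δ − sin φ₁ sin φ₂) = atan2(0.0207, 0.3174) = 3.730°.
λ₂ = -87.183° + 3.730° = -83.45°.

48.70°, -83.45°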